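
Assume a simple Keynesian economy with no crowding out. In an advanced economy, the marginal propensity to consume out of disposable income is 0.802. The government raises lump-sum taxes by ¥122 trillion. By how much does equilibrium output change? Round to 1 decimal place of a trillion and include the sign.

−¥494.2 trillion

A lump-sum tax change of +¥122 trillion shifts disposable income by −¥122 trillion; first-round consumption changes by −c × ΔT = −0.802 × (+¥122 trillion) = −¥97.844 trillion.
Expenditure multiplier = 1/(1 − MPC) = 1/(1 − 0.802) = 1/0.198 ≈ 5.051.
The tax multiplier is −c × k ≈ −4.051, so ΔY = k × (−c·ΔT) = (−¥97.844 trillion) / 0.198 ≈ −¥494.2 trillion.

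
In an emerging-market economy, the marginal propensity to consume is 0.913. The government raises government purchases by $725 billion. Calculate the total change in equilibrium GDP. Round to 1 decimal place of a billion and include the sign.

+$8,333.3 billion

Spending multiplier = 1/(1 − MPC) = 1/(1 − 0.913) = 1/0.087 ≈ 11.494.
ΔY = k × ΔG = (+$725 billion) / 0.087 ≈ +$8,333.3 billion.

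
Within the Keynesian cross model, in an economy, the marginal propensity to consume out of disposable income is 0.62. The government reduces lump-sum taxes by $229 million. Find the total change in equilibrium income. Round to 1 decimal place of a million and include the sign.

A lump-sum tax change of −$229 million shifts disposable income by +$229 million; first-round consumption changes by −c × ΔT = −0.62 × (−$229 million) = +$141.98 million.
Expenditure multiplier = 1/(1 − MPC) = 1/(1 − 0.62) = 1/0.38 ≈ 2.632.
The tax multiplier is −c × k ≈ −1.632, so ΔY = k × (−c·ΔT) = (+$141.98 million) / 0.38 ≈ +$373.6 million.

+$373.6 million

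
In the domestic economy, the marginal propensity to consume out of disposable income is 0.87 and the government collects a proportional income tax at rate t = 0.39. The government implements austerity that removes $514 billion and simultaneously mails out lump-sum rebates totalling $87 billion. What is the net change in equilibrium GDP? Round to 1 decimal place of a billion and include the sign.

Expenditure multiplier = 1/(1 − c(1−t)) = 1/(1 − 0.87×0.61) = 1/0.4693 ≈ 2.131.
ΔG contributes k·ΔG = (−$514 billion) / 0.4693 ≈ −$1,095.2 billion.
ΔT of −$87 billion changes first-round spending by −c·ΔT = +$75.69 billion, contributing k·(−c·ΔT) = (+$75.69 billion) / 0.4693 ≈ +$161.3 billion.
Net ΔY = k(ΔG − c·ΔT) = (−$438.31 billion) / 0.4693 ≈ −$934 billion.

−$934.0 billion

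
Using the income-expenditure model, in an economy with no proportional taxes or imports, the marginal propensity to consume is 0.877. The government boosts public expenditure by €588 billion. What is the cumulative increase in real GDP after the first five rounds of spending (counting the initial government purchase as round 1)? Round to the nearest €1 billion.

€2,300 billion

Round 1 adds ΔG = €588 billion; each later round is MPC = 0.877 times the previous.
After 5 rounds: 588 + 515.676 + 452.247852 + 396.621366204 + 347.836938160908 = ΔG·(1 − c^5)/(1 − c) = 588 × (1 − 0.518797610148157)/0.123 ≈ €2,300 billion.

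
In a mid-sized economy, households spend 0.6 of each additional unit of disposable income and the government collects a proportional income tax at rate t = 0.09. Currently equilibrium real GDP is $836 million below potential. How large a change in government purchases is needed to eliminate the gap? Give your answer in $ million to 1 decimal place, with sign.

+$379.5 million

Spending multiplier = 1/(1 − c(1−t)) = 1/(1 − 0.6×0.91) = 1/0.454 ≈ 2.203.
Need ΔY = +$836 million, so ΔG = ΔY/k = (+$836 million) × 0.454 ≈ +$379.5 million.
The government should increase government purchases by $379.5 million.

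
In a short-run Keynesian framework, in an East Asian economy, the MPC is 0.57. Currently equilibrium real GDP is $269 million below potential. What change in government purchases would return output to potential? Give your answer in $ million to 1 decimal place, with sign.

Spending multiplier = 1/(1 − MPC) = 1/(1 − 0.57) = 1/0.43 ≈ 2.326.
Need ΔY = +$269 million, so ΔG = ΔY/k = (+$269 million) × 0.43 ≈ +$115.7 million.
The government should increase government purchases by $115.7 million.

+$115.7 million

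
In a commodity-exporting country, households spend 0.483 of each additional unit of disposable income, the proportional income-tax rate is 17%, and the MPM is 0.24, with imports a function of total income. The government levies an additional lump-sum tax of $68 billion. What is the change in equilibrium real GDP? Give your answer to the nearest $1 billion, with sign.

−$39 billion

A lump-sum tax change of +$68 billion shifts disposable income by −$68 billion; first-round consumption changes by −c × ΔT = −0.483 × (+$68 billion) = −$32.844 billion.
Expenditure multiplier = 1/(1 − c(1−t) + m) = 1/(1 − 0.483×0.83 + 0.24) = 1/0.83911 ≈ 1.192.
The tax multiplier is −c × k ≈ −0.576, so ΔY = k × (−c·ΔT) = (−$32.844 billion) / 0.83911 ≈ −$39 billion.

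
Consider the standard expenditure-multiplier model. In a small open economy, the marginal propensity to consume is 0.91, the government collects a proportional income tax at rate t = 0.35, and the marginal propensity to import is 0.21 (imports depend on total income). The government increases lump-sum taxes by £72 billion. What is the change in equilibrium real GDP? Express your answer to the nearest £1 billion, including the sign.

−£106 billion

A lump-sum tax change of +£72 billion shifts disposable income by −£72 billion; first-round consumption changes by −c × ΔT = −0.91 × (+£72 billion) = −£65.52 billion.
Expenditure multiplier = 1/(1 − c(1−t) + m) = 1/(1 − 0.91×0.65 + 0.21) = 1/0.6185 ≈ 1.617.
The tax multiplier is −c × k ≈ −1.471, so ΔY = k × (−c·ΔT) = (−£65.52 billion) / 0.6185 ≈ −£106 billion.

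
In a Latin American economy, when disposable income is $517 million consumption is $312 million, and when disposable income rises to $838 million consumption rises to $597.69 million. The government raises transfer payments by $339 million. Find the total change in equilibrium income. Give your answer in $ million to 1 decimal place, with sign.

+$2,742.8 million

MPC = ΔC/ΔYd = (597.69 − 312)/(838 − 517) = 285.69/321 = 0.89.
The transfer change shifts disposable income by +$339 million, so first-round consumption changes by c·ΔTR = 0.89 × (+$339 million) = +$301.71 million.
Expenditure multiplier = 1/(1 − MPC) = 1/(1 − 0.89) = 1/0.11 ≈ 9.091.
The transfer multiplier is c × k ≈ 8.091, so ΔY = k × (c·ΔTR) = (+$301.71 million) / 0.11 ≈ +$2,742.8 million.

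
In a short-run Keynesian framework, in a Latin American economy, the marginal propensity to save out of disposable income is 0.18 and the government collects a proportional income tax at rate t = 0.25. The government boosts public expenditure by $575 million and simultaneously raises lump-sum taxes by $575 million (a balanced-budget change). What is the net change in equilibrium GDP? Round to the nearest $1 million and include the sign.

+$269 million

MPC = 1 − MPS = 1 − 0.18 = 0.82.
Expenditure multiplier = 1/(1 − c(1−t)) = 1/(1 − 0.82×0.75) = 1/0.385 ≈ 2.597.
ΔG contributes k·ΔG = (+$575 million) / 0.385 ≈ +$1,493.5 million.
ΔT of +$575 million changes first-round spending by −c·ΔT = −$471.5 million, contributing k·(−c·ΔT) = (−$471.5 million) / 0.385 ≈ −$1,224.7 million.
Net ΔY = k(ΔG − c·ΔT) = (+$103.5 million) / 0.385 ≈ +$269 million.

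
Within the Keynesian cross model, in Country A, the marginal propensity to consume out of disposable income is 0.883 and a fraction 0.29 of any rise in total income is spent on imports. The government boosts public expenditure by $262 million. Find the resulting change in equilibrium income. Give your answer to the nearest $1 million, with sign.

+$644 million

Spending multiplier = 1/(1 − c + m) = 1/(1 − 0.883 + 0.29) = 1/0.407 ≈ 2.457.
ΔY = k × ΔG = (+$262 million) / 0.407 ≈ +$644 million.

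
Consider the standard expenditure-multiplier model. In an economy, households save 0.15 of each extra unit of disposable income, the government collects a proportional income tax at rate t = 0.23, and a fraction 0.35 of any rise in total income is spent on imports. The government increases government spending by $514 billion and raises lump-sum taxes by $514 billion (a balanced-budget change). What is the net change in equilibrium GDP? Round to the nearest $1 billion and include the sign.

+$111 billion

MPC = 1 − MPS = 1 − 0.15 = 0.85.
Expenditure multiplier = 1/(1 − c(1−t) + m) = 1/(1 − 0.85×0.77 + 0.35) = 1/0.6955 ≈ 1.438.
ΔG contributes k·ΔG = (+$514 billion) / 0.6955 ≈ +$739 billion.
ΔT of +$514 billion changes first-round spending by −c·ΔT = −$436.9 billion, contributing k·(−c·ΔT) = (−$436.9 billion) / 0.6955 ≈ −$628.2 billion.
Net ΔY = k(ΔG − c·ΔT) = (+$77.1 billion) / 0.6955 ≈ +$111 billion.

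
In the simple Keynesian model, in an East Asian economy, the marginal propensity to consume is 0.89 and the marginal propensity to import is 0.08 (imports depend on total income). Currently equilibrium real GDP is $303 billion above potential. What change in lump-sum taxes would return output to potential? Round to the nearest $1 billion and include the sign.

+$65 billion

Spending multiplier = 1/(1 − c + m) = 1/(1 − 0.89 + 0.08) = 1/0.19 ≈ 5.263.
Tax multiplier = −c·k = −0.89/0.19 ≈ −4.684. Need ΔY = −$303 billion, so ΔT = ΔY/(−c·k) = −(−$303 billion) × 0.19 / 0.89 ≈ +$65 billion.
The government should raise lump-sum taxes by $65 billion.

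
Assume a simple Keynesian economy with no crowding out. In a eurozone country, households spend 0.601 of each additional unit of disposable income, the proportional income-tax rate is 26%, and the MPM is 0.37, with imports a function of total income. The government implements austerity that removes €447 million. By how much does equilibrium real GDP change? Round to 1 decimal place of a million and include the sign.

−€483.1 million

Government-spending multiplier = 1/(1 − c(1−t) + m) = 1/(1 − 0.601×0.74 + 0.37) = 1/0.92526 ≈ 1.081.
ΔY = k × ΔG = (−€447 million) / 0.92526 ≈ −€483.1 million.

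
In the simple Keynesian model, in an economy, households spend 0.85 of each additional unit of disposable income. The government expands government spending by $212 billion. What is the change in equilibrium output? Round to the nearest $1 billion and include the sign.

Expenditure multiplier = 1/(1 − MPC) = 1/(1 − 0.85) = 1/0.15 ≈ 6.667.
ΔY = k × ΔG = (+$212 billion) / 0.15 ≈ +$1,413 billion.

+$1,413 billion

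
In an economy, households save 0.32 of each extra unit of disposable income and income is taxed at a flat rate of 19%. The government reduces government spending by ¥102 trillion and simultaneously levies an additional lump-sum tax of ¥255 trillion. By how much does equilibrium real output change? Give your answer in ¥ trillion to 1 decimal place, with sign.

MPC = 1 − MPS = 1 − 0.32 = 0.68.
Expenditure multiplier = 1/(1 − c(1−t)) = 1/(1 − 0.68×0.81) = 1/0.4492 ≈ 2.226.
ΔG contributes k·ΔG = (−¥102 trillion) / 0.4492 ≈ −¥227.1 trillion.
ΔT of +¥255 trillion changes first-round spending by −c·ΔT = −¥173.4 trillion, contributing k·(−c·ΔT) = (−¥173.4 trillion) / 0.4492 ≈ −¥386 trillion.
Net ΔY = k(ΔG − c·ΔT) = (−¥275.4 trillion) / 0.4492 ≈ −¥613.1 trillion.

−¥613.1 trillion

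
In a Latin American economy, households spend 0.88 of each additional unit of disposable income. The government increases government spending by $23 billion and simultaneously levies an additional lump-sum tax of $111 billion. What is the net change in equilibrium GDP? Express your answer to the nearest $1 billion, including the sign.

Expenditure multiplier = 1/(1 − MPC) = 1/(1 − 0.88) = 1/0.12 ≈ 8.333.
ΔG contributes k·ΔG = (+$23 billion) / 0.12 ≈ +$191.7 billion.
ΔT of +$111 billion changes first-round spending by −c·ΔT = −$97.68 billion, contributing k·(−c·ΔT) = (−$97.68 billion) / 0.12 = −$814 billion.
Net ΔY = k(ΔG − c·ΔT) = (−$74.68 billion) / 0.12 ≈ −$622 billion.

−$622 billion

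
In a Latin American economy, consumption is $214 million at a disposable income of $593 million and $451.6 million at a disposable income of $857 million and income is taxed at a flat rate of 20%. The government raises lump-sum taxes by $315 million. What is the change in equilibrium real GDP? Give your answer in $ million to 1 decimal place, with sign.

−$1,012.5 million

MPC = ΔC/ΔYd = (451.6 − 214)/(857 − 593) = 237.6/264 = 0.9.
A lump-sum tax change of +$315 million shifts disposable income by −$315 million; first-round consumption changes by −c × ΔT = −0.9 × (+$315 million) = −$283.5 million.
Expenditure multiplier = 1/(1 − c(1−t)) = 1/(1 − 0.9×0.8) = 1/0.28 ≈ 3.571.
The tax multiplier is −c × k ≈ −3.214, so ΔY = k × (−c·ΔT) = (−$283.5 million) / 0.28 = −$1,012.5 million.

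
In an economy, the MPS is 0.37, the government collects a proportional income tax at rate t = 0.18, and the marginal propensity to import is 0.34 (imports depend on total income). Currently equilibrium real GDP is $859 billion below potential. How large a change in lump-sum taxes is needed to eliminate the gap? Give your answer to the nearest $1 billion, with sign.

−$1,123 billion

MPC = 1 − MPS = 1 − 0.37 = 0.63.
Spending multiplier = 1/(1 − c(1−t) + m) = 1/(1 − 0.63×0.82 + 0.34) = 1/0.8234 ≈ 1.214.
Tax multiplier = −c·k = −0.63/0.8234 ≈ −0.765. Need ΔY = +$859 billion, so ΔT = ΔY/(−c·k) = −(+$859 billion) × 0.8234 / 0.63 ≈ −$1,123 billion.
The government should cut lump-sum taxes by $1,123 billion.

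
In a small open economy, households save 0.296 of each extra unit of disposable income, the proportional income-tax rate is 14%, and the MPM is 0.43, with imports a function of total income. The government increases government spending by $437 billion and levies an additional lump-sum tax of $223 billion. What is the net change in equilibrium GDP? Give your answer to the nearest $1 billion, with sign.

+$340 billion

MPC = 1 − MPS = 1 − 0.296 = 0.704.
Expenditure multiplier = 1/(1 − c(1−t) + m) = 1/(1 − 0.704×0.86 + 0.43) = 1/0.82456 ≈ 1.213.
ΔG contributes k·ΔG = (+$437 billion) / 0.82456 ≈ +$530 billion.
ΔT of +$223 billion changes first-round spending by −c·ΔT = −$156.992 billion, contributing k·(−c·ΔT) = (−$156.992 billion) / 0.82456 ≈ −$190.4 billion.
Net ΔY = k(ΔG − c·ΔT) = (+$280.008 billion) / 0.82456 ≈ +$340 billion.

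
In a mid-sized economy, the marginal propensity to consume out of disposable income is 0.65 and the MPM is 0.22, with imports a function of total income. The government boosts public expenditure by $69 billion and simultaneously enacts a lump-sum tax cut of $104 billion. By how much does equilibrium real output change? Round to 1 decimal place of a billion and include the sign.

+$239.6 billion

Expenditure multiplier = 1/(1 − c + m) = 1/(1 − 0.65 + 0.22) = 1/0.57 ≈ 1.754.
ΔG contributes k·ΔG = (+$69 billion) / 0.57 ≈ +$121.1 billion.
ΔT of −$104 billion changes first-round spending by −c·ΔT = +$67.6 billion, contributing k·(−c·ΔT) = (+$67.6 billion) / 0.57 ≈ +$118.6 billion.
Net ΔY = k(ΔG − c·ΔT) = (+$136.6 billion) / 0.57 ≈ +$239.6 billion.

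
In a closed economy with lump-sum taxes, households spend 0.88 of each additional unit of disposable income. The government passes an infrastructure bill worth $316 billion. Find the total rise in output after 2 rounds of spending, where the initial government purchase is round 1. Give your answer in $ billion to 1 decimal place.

$594.1 billion

Round 1 adds ΔG = $316 billion; each later round is MPC = 0.88 times the previous.
After 2 rounds: 316 + 278.08 = ΔG·(1 − c^2)/(1 − c) = 316 × (1 − 0.7744)/0.12 ≈ $594.1 billion.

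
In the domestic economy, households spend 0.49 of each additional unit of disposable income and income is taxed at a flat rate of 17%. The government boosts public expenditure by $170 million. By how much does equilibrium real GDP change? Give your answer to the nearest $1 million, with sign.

Government-spending multiplier = 1/(1 − c(1−t)) = 1/(1 − 0.49×0.83) = 1/0.5933 ≈ 1.685.
ΔY = k × ΔG = (+$170 million) / 0.5933 ≈ +$287 million.

+$287 million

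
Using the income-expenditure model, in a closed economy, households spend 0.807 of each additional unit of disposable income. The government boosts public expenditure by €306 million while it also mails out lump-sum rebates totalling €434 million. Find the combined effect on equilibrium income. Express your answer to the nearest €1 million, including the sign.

Expenditure multiplier = 1/(1 − MPC) = 1/(1 − 0.807) = 1/0.193 ≈ 5.181.
ΔG contributes k·ΔG = (+€306 million) / 0.193 ≈ +€1,585.5 million.
ΔT of −€434 million changes first-round spending by −c·ΔT = +€350.238 million, contributing k·(−c·ΔT) = (+€350.238 million) / 0.193 ≈ +€1,814.7 million.
Net ΔY = k(ΔG − c·ΔT) = (+€656.238 million) / 0.193 ≈ +€3,400 million.

+€3,400 million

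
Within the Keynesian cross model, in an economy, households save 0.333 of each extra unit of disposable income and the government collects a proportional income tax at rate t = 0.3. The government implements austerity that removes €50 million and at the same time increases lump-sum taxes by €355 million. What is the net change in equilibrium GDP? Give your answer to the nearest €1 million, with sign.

MPC = 1 − MPS = 1 − 0.333 = 0.667.
Expenditure multiplier = 1/(1 − c(1−t)) = 1/(1 − 0.667×0.7) = 1/0.5331 ≈ 1.876.
ΔG contributes k·ΔG = (−€50 million) / 0.5331 ≈ −€93.8 million.
ΔT of +€355 million changes first-round spending by −c·ΔT = −€236.785 million, contributing k·(−c·ΔT) = (−€236.785 million) / 0.5331 ≈ −€444.2 million.
Net ΔY = k(ΔG − c·ΔT) = (−€286.785 million) / 0.5331 ≈ −€538 million.

−€538 million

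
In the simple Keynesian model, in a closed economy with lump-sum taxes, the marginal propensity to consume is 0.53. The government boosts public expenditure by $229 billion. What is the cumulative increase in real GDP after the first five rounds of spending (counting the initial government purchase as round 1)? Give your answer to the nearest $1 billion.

$467 billion

Round 1 adds ΔG = $229 billion; each later round is MPC = 0.53 times the previous.
After 5 rounds: 229 + 121.37 + 64.3261 + 34.092833 + 18.06920149 = ΔG·(1 − c^5)/(1 − c) = 229 × (1 − 0.0418195493)/0.47 ≈ $467 billion.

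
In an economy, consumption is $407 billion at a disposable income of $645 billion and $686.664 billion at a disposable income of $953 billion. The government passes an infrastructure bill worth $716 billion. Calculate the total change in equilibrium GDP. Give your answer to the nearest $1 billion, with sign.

MPC = ΔC/ΔYd = (686.664 − 407)/(953 − 645) = 279.664/308 = 0.908.
Spending multiplier = 1/(1 − MPC) = 1/(1 − 0.908) = 1/0.092 ≈ 10.87.
ΔY = k × ΔG = (+$716 billion) / 0.092 ≈ +$7,783 billion.

+$7,783 billion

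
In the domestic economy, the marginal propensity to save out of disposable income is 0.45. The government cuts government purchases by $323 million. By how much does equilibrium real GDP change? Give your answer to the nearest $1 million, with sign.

−$718 million

MPC = 1 − MPS = 1 − 0.45 = 0.55.
Expenditure multiplier = 1/(1 − MPC) = 1/(1 − 0.55) = 1/0.45 ≈ 2.222.
ΔY = k × ΔG = (−$323 million) / 0.45 ≈ −$718 million.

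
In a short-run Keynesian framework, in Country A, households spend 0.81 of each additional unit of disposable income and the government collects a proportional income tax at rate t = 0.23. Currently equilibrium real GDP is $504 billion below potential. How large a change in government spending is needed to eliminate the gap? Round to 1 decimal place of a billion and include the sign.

Spending multiplier = 1/(1 − c(1−t)) = 1/(1 − 0.81×0.77) = 1/0.3763 ≈ 2.657.
Need ΔY = +$504 billion, so ΔG = ΔY/k = (+$504 billion) × 0.3763 ≈ +$189.7 billion.
The government should increase government spending by $189.7 billion.

+$189.7 billion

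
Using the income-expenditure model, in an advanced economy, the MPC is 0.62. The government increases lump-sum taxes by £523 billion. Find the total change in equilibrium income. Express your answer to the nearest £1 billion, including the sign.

A lump-sum tax change of +£523 billion shifts disposable income by −£523 billion; first-round consumption changes by −c × ΔT = −0.62 × (+£523 billion) = −£324.26 billion.
Expenditure multiplier = 1/(1 − MPC) = 1/(1 − 0.62) = 1/0.38 ≈ 2.632.
The tax multiplier is −c × k ≈ −1.632, so ΔY = k × (−c·ΔT) = (−£324.26 billion) / 0.38 ≈ −£853 billion.

−£853 billion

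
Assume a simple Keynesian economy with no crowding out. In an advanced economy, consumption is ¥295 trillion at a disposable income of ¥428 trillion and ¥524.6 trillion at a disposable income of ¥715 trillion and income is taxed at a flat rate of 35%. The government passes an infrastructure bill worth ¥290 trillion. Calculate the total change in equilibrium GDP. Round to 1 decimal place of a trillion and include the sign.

MPC = ΔC/ΔYd = (524.6 − 295)/(715 − 428) = 229.6/287 = 0.8.
Expenditure multiplier = 1/(1 − c(1−t)) = 1/(1 − 0.8×0.65) = 1/0.48 ≈ 2.083.
ΔY = k × ΔG = (+¥290 trillion) / 0.48 ≈ +¥604.2 trillion.

+¥604.2 trillion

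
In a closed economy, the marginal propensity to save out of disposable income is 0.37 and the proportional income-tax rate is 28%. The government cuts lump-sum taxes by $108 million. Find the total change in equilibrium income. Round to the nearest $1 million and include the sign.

MPC = 1 − MPS = 1 − 0.37 = 0.63.
A lump-sum tax change of −$108 million shifts disposable income by +$108 million; first-round consumption changes by −c × ΔT = −0.63 × (−$108 million) = +$68.04 million.
Expenditure multiplier = 1/(1 − c(1−t)) = 1/(1 − 0.63×0.72) = 1/0.5464 ≈ 1.83.
The tax multiplier is −c × k ≈ −1.153, so ΔY = k × (−c·ΔT) = (+$68.04 million) / 0.5464 ≈ +$125 million.

+$125 million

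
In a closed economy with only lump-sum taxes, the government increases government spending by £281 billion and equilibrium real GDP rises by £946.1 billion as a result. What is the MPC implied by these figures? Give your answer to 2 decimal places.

0.70

Implied spending multiplier k = ΔY/ΔG = 946.1/281 ≈ 3.3669.
Since k = 1/(1 − MPC), MPC = 1 − 1/k = 1 − ΔG/ΔY = 1 − 281/946.1 ≈ 0.70.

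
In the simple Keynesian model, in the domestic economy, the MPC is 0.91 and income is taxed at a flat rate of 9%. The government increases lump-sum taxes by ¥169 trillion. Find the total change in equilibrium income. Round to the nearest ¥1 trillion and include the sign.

−¥895 trillion

A lump-sum tax change of +¥169 trillion shifts disposable income by −¥169 trillion; first-round consumption changes by −c × ΔT = −0.91 × (+¥169 trillion) = −¥153.79 trillion.
Expenditure multiplier = 1/(1 − c(1−t)) = 1/(1 − 0.91×0.91) = 1/0.1719 ≈ 5.817.
The tax multiplier is −c × k ≈ −5.294, so ΔY = k × (−c·ΔT) = (−¥153.79 trillion) / 0.1719 ≈ −¥895 trillion.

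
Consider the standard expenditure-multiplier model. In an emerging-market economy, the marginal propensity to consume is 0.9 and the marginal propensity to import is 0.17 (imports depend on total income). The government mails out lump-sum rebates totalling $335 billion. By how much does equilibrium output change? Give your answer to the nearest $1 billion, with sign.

+$1,117 billion

A lump-sum tax change of −$335 billion shifts disposable income by +$335 billion; first-round consumption changes by −c × ΔT = −0.9 × (−$335 billion) = +$301.5 billion.
Expenditure multiplier = 1/(1 − c + m) = 1/(1 − 0.9 + 0.17) = 1/0.27 ≈ 3.704.
The tax multiplier is −c × k ≈ −3.333, so ΔY = k × (−c·ΔT) = (+$301.5 billion) / 0.27 ≈ +$1,117 billion.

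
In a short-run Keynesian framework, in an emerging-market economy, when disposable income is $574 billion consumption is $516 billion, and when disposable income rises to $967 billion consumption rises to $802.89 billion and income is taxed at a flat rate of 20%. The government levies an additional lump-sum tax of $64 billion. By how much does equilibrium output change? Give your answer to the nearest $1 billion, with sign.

−$112 billion

MPC = ΔC/ΔYd = (802.89 − 516)/(967 − 574) = 286.89/393 = 0.73.
A lump-sum tax change of +$64 billion shifts disposable income by −$64 billion; first-round consumption changes by −c × ΔT = −0.73 × (+$64 billion) = −$46.72 billion.
Expenditure multiplier = 1/(1 − c(1−t)) = 1/(1 − 0.73×0.8) = 1/0.416 ≈ 2.404.
The tax multiplier is −c × k ≈ −1.755, so ΔY = k × (−c·ΔT) = (−$46.72 billion) / 0.416 ≈ −$112 billion.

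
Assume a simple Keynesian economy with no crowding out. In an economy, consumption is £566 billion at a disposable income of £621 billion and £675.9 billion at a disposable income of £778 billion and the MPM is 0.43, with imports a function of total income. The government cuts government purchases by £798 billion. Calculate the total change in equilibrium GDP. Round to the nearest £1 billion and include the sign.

MPC = ΔC/ΔYd = (675.9 − 566)/(778 − 621) = 109.9/157 = 0.7.
Expenditure multiplier = 1/(1 − c + m) = 1/(1 − 0.7 + 0.43) = 1/0.73 ≈ 1.37.
ΔY = k × ΔG = (−£798 billion) / 0.73 ≈ −£1,093 billion.

−£1,093 billion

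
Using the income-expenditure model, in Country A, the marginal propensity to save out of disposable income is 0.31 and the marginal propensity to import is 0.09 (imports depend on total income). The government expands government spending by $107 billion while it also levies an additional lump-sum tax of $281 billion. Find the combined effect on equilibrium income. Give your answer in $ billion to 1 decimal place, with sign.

−$217.2 billion

MPC = 1 − MPS = 1 − 0.31 = 0.69.
Expenditure multiplier = 1/(1 − c + m) = 1/(1 − 0.69 + 0.09) = 1/0.4 = 2.5.
ΔG contributes k·ΔG = (+$107 billion) / 0.4 = +$267.5 billion.
ΔT of +$281 billion changes first-round spending by −c·ΔT = −$193.89 billion, contributing k·(−c·ΔT) = (−$193.89 billion) / 0.4 ≈ −$484.7 billion.
Net ΔY = k(ΔG − c·ΔT) = (−$86.89 billion) / 0.4 ≈ −$217.2 billion.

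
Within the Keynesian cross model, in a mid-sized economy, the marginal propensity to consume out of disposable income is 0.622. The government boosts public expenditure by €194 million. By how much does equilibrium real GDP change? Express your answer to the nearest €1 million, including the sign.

+€513 million

Government-spending multiplier = 1/(1 − MPC) = 1/(1 − 0.622) = 1/0.378 ≈ 2.646.
ΔY = k × ΔG = (+€194 million) / 0.378 ≈ +€513 million.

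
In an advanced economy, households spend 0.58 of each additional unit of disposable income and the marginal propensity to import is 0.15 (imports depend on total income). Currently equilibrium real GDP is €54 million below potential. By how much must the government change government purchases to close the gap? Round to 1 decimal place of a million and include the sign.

Spending multiplier = 1/(1 − c + m) = 1/(1 − 0.58 + 0.15) = 1/0.57 ≈ 1.754.
Need ΔY = +€54 million, so ΔG = ΔY/k = (+€54 million) × 0.57 ≈ +€30.8 million.
The government should increase government purchases by €30.8 million.

+€30.8 million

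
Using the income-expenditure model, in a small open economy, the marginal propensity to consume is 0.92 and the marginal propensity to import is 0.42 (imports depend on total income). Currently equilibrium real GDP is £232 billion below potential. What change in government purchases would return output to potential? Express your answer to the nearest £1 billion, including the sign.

Spending multiplier = 1/(1 − c + m) = 1/(1 − 0.92 + 0.42) = 1/0.5 = 2.
Need ΔY = +£232 billion, so ΔG = ΔY/k = (+£232 billion) × 0.5 = +£116 billion.
The government should increase government purchases by £116 billion.

+£116 billion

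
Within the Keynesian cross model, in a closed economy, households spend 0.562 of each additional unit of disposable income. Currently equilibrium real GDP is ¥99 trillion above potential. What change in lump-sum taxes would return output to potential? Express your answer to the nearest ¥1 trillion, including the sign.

+¥77 trillion

Spending multiplier = 1/(1 − MPC) = 1/(1 − 0.562) = 1/0.438 ≈ 2.283.
Tax multiplier = −c·k = −0.562/0.438 ≈ −1.283. Need ΔY = −¥99 trillion, so ΔT = ΔY/(−c·k) = −(−¥99 trillion) × 0.438 / 0.562 ≈ +¥77 trillion.
The government should raise lump-sum taxes by ¥77 trillion.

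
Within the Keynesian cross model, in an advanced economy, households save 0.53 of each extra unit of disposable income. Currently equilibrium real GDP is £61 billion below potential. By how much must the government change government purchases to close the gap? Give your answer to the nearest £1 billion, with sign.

+£32 billion

MPC = 1 − MPS = 1 − 0.53 = 0.47.
Spending multiplier = 1/(1 − MPC) = 1/(1 − 0.47) = 1/0.53 ≈ 1.887.
Need ΔY = +£61 billion, so ΔG = ΔY/k = (+£61 billion) × 0.53 ≈ +£32 billion.
The government should increase government purchases by £32 billion.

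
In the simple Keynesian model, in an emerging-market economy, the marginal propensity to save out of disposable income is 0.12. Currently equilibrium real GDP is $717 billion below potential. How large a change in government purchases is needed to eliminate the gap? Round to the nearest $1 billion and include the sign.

MPC = 1 − MPS = 1 − 0.12 = 0.88.
Spending multiplier = 1/(1 − MPC) = 1/(1 − 0.88) = 1/0.12 ≈ 8.333.
Need ΔY = +$717 billion, so ΔG = ΔY/k = (+$717 billion) × 0.12 ≈ +$86 billion.
The government should increase government purchases by $86 billion.

+$86 billion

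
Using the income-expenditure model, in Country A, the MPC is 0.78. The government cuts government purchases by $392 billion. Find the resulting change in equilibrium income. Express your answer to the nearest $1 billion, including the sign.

−$1,782 billion

Expenditure multiplier = 1/(1 − MPC) = 1/(1 − 0.78) = 1/0.22 ≈ 4.545.
ΔY = k × ΔG = (−$392 billion) / 0.22 ≈ −$1,782 billion.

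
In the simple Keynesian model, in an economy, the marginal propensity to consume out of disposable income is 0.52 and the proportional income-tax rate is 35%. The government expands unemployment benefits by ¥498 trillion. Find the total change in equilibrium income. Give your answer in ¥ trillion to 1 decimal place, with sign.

The transfer change shifts disposable income by +¥498 trillion, so first-round consumption changes by c·ΔTR = 0.52 × (+¥498 trillion) = +¥258.96 trillion.
Expenditure multiplier = 1/(1 − c(1−t)) = 1/(1 − 0.52×0.65) = 1/0.662 ≈ 1.511.
The transfer multiplier is c × k ≈ 0.785, so ΔY = k × (c·ΔTR) = (+¥258.96 trillion) / 0.662 ≈ +¥391.2 trillion.

+¥391.2 trillion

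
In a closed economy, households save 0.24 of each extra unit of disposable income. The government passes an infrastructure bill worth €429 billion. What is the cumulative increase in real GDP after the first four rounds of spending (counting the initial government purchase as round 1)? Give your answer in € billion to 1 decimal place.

MPC = 1 − MPS = 1 − 0.24 = 0.76.
Round 1 adds ΔG = €429 billion; each later round is MPC = 0.76 times the previous.
After 4 rounds: 429 + 326.04 + 247.7904 + 188.320704 = ΔG·(1 − c^4)/(1 − c) = 429 × (1 − 0.33362176)/0.24 ≈ €1,191.2 billion.

€1,191.2 billion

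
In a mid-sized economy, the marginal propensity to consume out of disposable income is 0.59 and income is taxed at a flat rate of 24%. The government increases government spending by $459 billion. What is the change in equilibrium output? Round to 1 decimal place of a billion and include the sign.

+$832.1 billion

Expenditure multiplier = 1/(1 − c(1−t)) = 1/(1 − 0.59×0.76) = 1/0.5516 ≈ 1.813.
ΔY = k × ΔG = (+$459 billion) / 0.5516 ≈ +$832.1 billion.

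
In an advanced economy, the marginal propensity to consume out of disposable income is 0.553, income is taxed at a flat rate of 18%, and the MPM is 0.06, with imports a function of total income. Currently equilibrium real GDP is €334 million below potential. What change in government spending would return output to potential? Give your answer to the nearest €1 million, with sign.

+€203 million

Spending multiplier = 1/(1 − c(1−t) + m) = 1/(1 − 0.553×0.82 + 0.06) = 1/0.60654 ≈ 1.649.
Need ΔY = +€334 million, so ΔG = ΔY/k = (+€334 million) × 0.60654 ≈ +€203 million.
The government should increase government spending by €203 million.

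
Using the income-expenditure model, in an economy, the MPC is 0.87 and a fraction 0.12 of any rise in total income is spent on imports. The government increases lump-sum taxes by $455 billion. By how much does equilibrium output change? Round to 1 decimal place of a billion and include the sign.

−$1,583.4 billion

A lump-sum tax change of +$455 billion shifts disposable income by −$455 billion; first-round consumption changes by −c × ΔT = −0.87 × (+$455 billion) = −$395.85 billion.
Expenditure multiplier = 1/(1 − c + m) = 1/(1 − 0.87 + 0.12) = 1/0.25 = 4.
The tax multiplier is −c × k = −3.48, so ΔY = k × (−c·ΔT) = (−$395.85 billion) / 0.25 = −$1,583.4 billion.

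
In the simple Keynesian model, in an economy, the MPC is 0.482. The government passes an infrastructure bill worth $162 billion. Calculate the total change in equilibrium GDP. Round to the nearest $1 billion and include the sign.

+$313 billion

Government-spending multiplier = 1/(1 − MPC) = 1/(1 − 0.482) = 1/0.518 ≈ 1.931.
ΔY = k × ΔG = (+$162 billion) / 0.518 ≈ +$313 billion.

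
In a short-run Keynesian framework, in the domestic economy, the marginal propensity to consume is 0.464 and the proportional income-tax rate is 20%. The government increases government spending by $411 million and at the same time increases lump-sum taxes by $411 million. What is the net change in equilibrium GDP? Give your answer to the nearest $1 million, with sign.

+$350 million

Expenditure multiplier = 1/(1 − c(1−t)) = 1/(1 − 0.464×0.8) = 1/0.6288 ≈ 1.59.
ΔG contributes k·ΔG = (+$411 million) / 0.6288 ≈ +$653.6 million.
ΔT of +$411 million changes first-round spending by −c·ΔT = −$190.704 million, contributing k·(−c·ΔT) = (−$190.704 million) / 0.6288 ≈ −$303.3 million.
Net ΔY = k(ΔG − c·ΔT) = (+$220.296 million) / 0.6288 ≈ +$350 million.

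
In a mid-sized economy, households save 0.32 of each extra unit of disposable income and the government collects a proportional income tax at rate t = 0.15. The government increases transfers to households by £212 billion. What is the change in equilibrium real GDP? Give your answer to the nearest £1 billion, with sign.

+£342 billion

MPC = 1 − MPS = 1 − 0.32 = 0.68.
The transfer change shifts disposable income by +£212 billion, so first-round consumption changes by c·ΔTR = 0.68 × (+£212 billion) = +£144.16 billion.
Expenditure multiplier = 1/(1 − c(1−t)) = 1/(1 − 0.68×0.85) = 1/0.422 ≈ 2.37.
The transfer multiplier is c × k ≈ 1.611, so ΔY = k × (c·ΔTR) = (+£144.16 billion) / 0.422 ≈ +£342 billion.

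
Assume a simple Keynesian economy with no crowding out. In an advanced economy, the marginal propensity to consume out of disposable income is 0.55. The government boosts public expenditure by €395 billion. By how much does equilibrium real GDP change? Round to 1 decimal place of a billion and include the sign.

+€877.8 billion

Expenditure multiplier = 1/(1 − MPC) = 1/(1 − 0.55) = 1/0.45 ≈ 2.222.
ΔY = k × ΔG = (+€395 billion) / 0.45 ≈ +€877.8 billion.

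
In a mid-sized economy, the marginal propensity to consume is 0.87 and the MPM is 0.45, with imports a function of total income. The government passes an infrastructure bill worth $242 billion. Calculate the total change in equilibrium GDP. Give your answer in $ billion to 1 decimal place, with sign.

Spending multiplier = 1/(1 − c + m) = 1/(1 − 0.87 + 0.45) = 1/0.58 ≈ 1.724.
ΔY = k × ΔG = (+$242 billion) / 0.58 ≈ +$417.2 billion.

+$417.2 billion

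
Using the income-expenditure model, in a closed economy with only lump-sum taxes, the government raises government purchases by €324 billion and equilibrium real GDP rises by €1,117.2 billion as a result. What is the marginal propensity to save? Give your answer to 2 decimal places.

Implied spending multiplier k = ΔY/ΔG = 1,117.2/324 ≈ 3.4481.
Since k = 1/(1 − MPC), MPC = 1 − 1/k = 1 − ΔG/ΔY = 1 − 324/1,117.2 ≈ 0.71.
MPS = 1 − MPC = 0.29.

0.29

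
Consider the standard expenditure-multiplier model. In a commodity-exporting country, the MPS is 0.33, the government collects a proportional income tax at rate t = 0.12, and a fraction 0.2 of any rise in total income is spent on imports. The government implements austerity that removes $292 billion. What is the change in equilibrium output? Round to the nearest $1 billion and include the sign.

MPC = 1 − MPS = 1 − 0.33 = 0.67.
Expenditure multiplier = 1/(1 − c(1−t) + m) = 1/(1 − 0.67×0.88 + 0.2) = 1/0.6104 ≈ 1.638.
ΔY = k × ΔG = (−$292 billion) / 0.6104 ≈ −$478 billion.

−$478 billion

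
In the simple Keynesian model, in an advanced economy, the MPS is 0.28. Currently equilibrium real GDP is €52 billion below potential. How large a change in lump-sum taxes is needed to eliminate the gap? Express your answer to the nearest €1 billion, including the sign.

MPC = 1 − MPS = 1 − 0.28 = 0.72.
Spending multiplier = 1/(1 − MPC) = 1/(1 − 0.72) = 1/0.28 ≈ 3.571.
Tax multiplier = −c·k = −0.72/0.28 ≈ −2.571. Need ΔY = +€52 billion, so ΔT = ΔY/(−c·k) = −(+€52 billion) × 0.28 / 0.72 ≈ −€20 billion.
The government should cut lump-sum taxes by €20 billion.

−€20 billion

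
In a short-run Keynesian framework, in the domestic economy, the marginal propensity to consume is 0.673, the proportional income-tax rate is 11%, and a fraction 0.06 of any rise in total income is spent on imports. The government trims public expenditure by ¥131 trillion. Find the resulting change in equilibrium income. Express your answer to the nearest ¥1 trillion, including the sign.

Government-spending multiplier = 1/(1 − c(1−t) + m) = 1/(1 − 0.673×0.89 + 0.06) = 1/0.46103 ≈ 2.169.
ΔY = k × ΔG = (−¥131 trillion) / 0.46103 ≈ −¥284 trillion.

−¥284 trillion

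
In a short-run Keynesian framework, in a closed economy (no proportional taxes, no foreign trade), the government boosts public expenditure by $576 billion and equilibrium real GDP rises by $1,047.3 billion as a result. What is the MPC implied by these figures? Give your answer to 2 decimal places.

0.45

Implied spending multiplier k = ΔY/ΔG = 1,047.3/576 ≈ 1.8182.
Since k = 1/(1 − MPC), MPC = 1 − 1/k = 1 − ΔG/ΔY = 1 − 576/1,047.3 ≈ 0.45.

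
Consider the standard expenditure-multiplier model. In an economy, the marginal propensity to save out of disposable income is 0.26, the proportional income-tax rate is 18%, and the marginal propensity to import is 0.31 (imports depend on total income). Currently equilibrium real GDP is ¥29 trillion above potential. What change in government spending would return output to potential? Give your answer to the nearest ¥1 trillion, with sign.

−¥20 trillion

MPC = 1 − MPS = 1 − 0.26 = 0.74.
Spending multiplier = 1/(1 − c(1−t) + m) = 1/(1 − 0.74×0.82 + 0.31) = 1/0.7032 ≈ 1.422.
Need ΔY = −¥29 trillion, so ΔG = ΔY/k = (−¥29 trillion) × 0.7032 ≈ −¥20 trillion.
The government should cut government spending by ¥20 trillion.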